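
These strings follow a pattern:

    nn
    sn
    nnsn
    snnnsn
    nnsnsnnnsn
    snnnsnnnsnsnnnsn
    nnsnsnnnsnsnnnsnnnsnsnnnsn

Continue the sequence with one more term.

snnnsnnnsnsnnnsnnnsnsnnnsnsnnnsnnnsnsnnnsn

This is a Fibonacci-style word recurrence s(k) = s(k−2)·s(k−1): e.g. nn·sn = nnsn.
So term 8 is snnnsnnnsnsnnnsn·nnsnsnnnsnsnnnsnnnsnsnnnsn.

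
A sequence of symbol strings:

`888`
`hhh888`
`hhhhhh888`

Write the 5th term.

hhhhhhhhhhhh888

Every step adds hhh at the front: s(k+1) = hhh·s(k).
From hhhhhh888, 2 further steps: hhhhhh888 → hhhhhhhhh888 → (answer).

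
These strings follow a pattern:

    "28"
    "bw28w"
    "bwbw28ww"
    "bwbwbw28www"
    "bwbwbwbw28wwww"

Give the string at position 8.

Each term wraps the previous one in bw on the left and w on the right.
From bwbwbwbw28wwww, 3 further steps: bwbwbwbw28wwww → bwbwbwbwbw28wwwww → bwbwbwbwbwbw28wwwwww → (answer).

bwbwbwbwbwbwbw28wwwwwww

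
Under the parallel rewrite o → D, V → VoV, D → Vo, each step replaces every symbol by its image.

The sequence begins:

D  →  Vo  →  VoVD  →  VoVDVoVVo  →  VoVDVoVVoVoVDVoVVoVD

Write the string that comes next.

φ(VoVDVoVVoVoVDVoVVoVD) expands symbol-by-symbol to VoV D VoV Vo VoV D VoV VoV D VoV D VoV Vo VoV D VoV VoV D VoV Vo; joining the 20 pieces gives the next term.

VoVDVoVVoVoVDVoVVoVDVoVDVoVVoVoVDVoVVoVDVoVVo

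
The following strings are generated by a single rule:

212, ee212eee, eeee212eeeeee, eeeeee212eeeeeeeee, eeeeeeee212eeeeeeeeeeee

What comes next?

eeeeeeeeee212eeeeeeeeeeeeeee

Every step adds ee to the front and eee to the end of the previous string.
So the next term is ee·eeeeeeee212eeeeeeeeeeee·eee.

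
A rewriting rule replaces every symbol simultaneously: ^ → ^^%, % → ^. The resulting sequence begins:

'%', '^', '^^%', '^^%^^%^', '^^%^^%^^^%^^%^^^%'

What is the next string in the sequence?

^^%^^%^^^%^^%^^^%^^%^^%^^^%^^%^^^%^^%^^%^

Applying the rule to each of the 17 symbols of ^^%^^%^^^%^^%^^^% gives the pieces ^^% ^^% ^ ^^% ^^% ^ ^^% ^^% ^^% ^ ^^% ^^% ^ ^^% ^^% ^^% ^, which concatenate to the answer.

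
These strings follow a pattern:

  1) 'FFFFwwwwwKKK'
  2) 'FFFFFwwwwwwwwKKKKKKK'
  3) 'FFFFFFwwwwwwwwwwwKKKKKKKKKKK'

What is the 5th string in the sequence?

Each string has the form F^{n+3} w^{3n+2} K^{4n-1} (n = 1, 2, …).
For term 5, n = 5, so the run lengths are 8, 17, 19.

FFFFFFFFwwwwwwwwwwwwwwwwwKKKKKKKKKKKKKKKKKKK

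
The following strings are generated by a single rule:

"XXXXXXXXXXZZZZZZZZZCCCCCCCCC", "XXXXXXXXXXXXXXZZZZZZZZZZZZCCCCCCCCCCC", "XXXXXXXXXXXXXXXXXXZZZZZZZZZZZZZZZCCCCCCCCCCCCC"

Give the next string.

XXXXXXXXXXXXXXXXXXXXXXZZZZZZZZZZZZZZZZZZCCCCCCCCCCCCCCC

Each string has the form X^{4n-2} Z^{3n} C^{2n+3}, where the shown terms are n = 3, 4, 5.
Setting n = 6 gives 22, 18, 15 characters in each block.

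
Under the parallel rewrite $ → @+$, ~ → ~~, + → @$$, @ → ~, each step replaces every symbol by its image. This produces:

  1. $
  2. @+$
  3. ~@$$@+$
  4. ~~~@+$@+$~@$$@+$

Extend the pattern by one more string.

Applying the rule to each of the 16 symbols of ~~~@+$@+$~@$$@+$ gives the pieces ~~ ~~ ~~ ~ @$$ @+$ ~ @$$ @+$ ~~ ~ @+$ @+$ ~ @$$ @+$, which concatenate to the answer.

~~~~~~~@$$@+$~@$$@+$~~~@+$@+$~@$$@+$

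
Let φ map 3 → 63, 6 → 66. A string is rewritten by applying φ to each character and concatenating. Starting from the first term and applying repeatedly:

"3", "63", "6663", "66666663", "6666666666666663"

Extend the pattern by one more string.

66666666666666666666666666666663

φ(6666666666666663) expands symbol-by-symbol to 66 66 66 66 66 66 66 66 66 66 66 66 66 66 66 63; joining the 16 pieces gives the next term.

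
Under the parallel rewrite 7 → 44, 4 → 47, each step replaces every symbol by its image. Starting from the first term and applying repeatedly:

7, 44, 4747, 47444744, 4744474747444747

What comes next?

47444747474447444744474747444744

φ(4744474747444747) expands symbol-by-symbol to 47 44 47 47 47 44 47 44 47 44 47 47 47 44 47 44; joining the 16 pieces gives the next term.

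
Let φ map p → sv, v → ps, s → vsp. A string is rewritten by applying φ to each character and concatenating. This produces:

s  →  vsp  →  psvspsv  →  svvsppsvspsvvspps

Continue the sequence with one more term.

vsppspsvspsvsvvsppsvspsvvsppspsvspsvsvvsp

Replace each of the 17 characters of svvsppsvspsvvspps in place — vsp ps ps vsp sv sv vsp ps vsp sv vsp ps ps vsp sv sv vsp — and concatenate.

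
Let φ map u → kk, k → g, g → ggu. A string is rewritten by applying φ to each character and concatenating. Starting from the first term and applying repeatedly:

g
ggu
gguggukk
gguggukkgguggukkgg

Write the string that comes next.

Rewriting the 18 symbols of gguggukkgguggukkgg one by one yields ggu ggu kk ggu ggu kk g g ggu ggu kk ggu ggu kk g g ggu ggu; concatenated:

gguggukkgguggukkgggguggukkgguggukkgggguggu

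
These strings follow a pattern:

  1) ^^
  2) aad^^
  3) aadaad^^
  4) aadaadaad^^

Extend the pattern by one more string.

aadaadaadaad^^

Every step adds aad at the front: s(k+1) = aad·s(k).
So the next term is aad·aadaadaad^^.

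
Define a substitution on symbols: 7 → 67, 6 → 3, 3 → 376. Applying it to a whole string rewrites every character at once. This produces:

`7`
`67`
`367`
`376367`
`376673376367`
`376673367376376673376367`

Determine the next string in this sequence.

Replace each of the 24 characters of 376673367376376673376367 in place — 376 67 3 3 67 376 376 3 67 376 67 3 376 67 3 3 67 376 376 67 3 376 3 67 — and concatenate.

376673367376376367376673376673367376376673376367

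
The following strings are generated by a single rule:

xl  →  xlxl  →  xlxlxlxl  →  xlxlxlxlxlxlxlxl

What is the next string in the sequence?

s(k+1) = s(k)·s(k) — each term doubles the last.
Doubling xlxlxlxlxlxlxlxl:

xlxlxlxlxlxlxlxlxlxlxlxlxlxlxlxl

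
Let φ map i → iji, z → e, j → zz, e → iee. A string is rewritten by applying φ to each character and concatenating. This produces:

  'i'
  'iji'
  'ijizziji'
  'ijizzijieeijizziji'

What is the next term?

ijizzijieeijizzijiieeieeijizzijieeijizziji

Replace each of the 18 characters of ijizzijieeijizziji in place — iji zz iji e e iji zz iji iee iee iji zz iji e e iji zz iji — and concatenate.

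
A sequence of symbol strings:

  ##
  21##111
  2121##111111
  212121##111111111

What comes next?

21212121##111111111111

Each term wraps the previous one in 21 on the left and 111 on the right.
One more step from 212121##111111111 gives the answer.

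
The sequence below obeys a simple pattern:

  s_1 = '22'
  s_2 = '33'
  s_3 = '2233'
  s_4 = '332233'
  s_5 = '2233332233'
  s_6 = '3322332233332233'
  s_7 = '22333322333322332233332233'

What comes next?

From term 3 onward, concatenate the second-to-last term with the last: 22·33 = 2233, 33·2233 = 332233, …
The next term joins 3322332233332233 and 22333322333322332233332233.

332233223333223322333322333322332233332233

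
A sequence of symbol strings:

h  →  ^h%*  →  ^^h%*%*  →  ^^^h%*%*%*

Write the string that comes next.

^^^^h%*%*%*%*

Each term wraps the previous one in ^ on the left and %* on the right.
One more step from ^^^h%*%*%* gives the answer.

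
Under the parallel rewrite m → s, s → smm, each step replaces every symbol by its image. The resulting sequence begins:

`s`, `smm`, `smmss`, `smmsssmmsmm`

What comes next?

Rewriting each symbol of smmsssmmsmm: s→smm, m→s, m→s, s→smm, s→smm, s→smm, m→s, m→s, s→smm, m→s, m→s, which concatenates to smm s s smm smm smm s s smm s s.

smmsssmmsmmsmmsssmmss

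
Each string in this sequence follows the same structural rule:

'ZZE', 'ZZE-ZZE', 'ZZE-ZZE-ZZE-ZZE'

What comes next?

Every step duplicates the string with '-' between the halves.
So the next term is two copies of ZZE-ZZE-ZZE-ZZE with '-' between the halves.

ZZE-ZZE-ZZE-ZZE-ZZE-ZZE-ZZE-ZZE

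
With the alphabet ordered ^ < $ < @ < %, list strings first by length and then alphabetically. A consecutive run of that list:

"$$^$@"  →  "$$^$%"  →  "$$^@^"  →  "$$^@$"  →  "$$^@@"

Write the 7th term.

Advancing 2 positions from $$^@@ through $$^@@ → $$^@% reaches term 7.

$$^%^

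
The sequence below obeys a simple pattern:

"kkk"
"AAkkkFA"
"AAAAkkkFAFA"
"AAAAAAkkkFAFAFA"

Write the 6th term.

s(k+1) = AA·s(k)·FA, so each term gains AA as a prefix and FA as a suffix.
From AAAAAAkkkFAFAFA, 2 further steps: AAAAAAkkkFAFAFA → AAAAAAAAkkkFAFAFAFA → (answer).

AAAAAAAAAAkkkFAFAFAFAFA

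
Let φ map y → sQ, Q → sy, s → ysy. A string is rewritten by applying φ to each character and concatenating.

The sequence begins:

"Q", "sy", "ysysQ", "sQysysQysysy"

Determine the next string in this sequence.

Rewriting each symbol of sQysysQysysy: s→ysy, Q→sy, y→sQ, s→ysy, y→sQ, s→ysy, Q→sy, y→sQ, s→ysy, y→sQ, s→ysy, y→sQ, which concatenates to ysy sy sQ ysy sQ ysy sy sQ ysy sQ ysy sQ.

ysysysQysysQysysysQysysQysysQ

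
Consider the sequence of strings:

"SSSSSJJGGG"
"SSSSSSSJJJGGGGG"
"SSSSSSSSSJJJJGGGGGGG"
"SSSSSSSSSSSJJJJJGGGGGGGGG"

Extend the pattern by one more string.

SSSSSSSSSSSSSJJJJJJGGGGGGGGGGG

Reading off run lengths: S runs 5, 7, 9, 11; J runs 2, 3, 4, 5; G runs 3, 5, 7, 9 — each is linear in n, where the shown terms are n = 2, 3, 4, 5.
For the next term, n = 6, so the run lengths are 13, 6, 11.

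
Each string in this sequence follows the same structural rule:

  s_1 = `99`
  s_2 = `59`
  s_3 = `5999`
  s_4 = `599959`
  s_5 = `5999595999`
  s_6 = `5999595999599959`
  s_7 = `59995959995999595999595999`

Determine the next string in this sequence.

From term 3 onward, concatenate the last term with the second-to-last: 59·99 = 5999, 5999·59 = 599959, …
Continuing: 59995959995999595999595999 · 5999595999599959 gives term 8.

599959599959995959995959995999595999599959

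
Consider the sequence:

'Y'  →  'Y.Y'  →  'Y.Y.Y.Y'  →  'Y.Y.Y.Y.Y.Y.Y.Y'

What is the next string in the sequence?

s(k+1) = s(k)·.·s(k) — each term doubles the last with '.' between the halves.
One more doubling of Y.Y.Y.Y.Y.Y.Y.Y gives the answer.

Y.Y.Y.Y.Y.Y.Y.Y.Y.Y.Y.Y.Y.Y.Y.Y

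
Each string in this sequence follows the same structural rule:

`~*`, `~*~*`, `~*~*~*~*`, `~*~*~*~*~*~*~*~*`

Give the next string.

Every step duplicates the string.
Doubling ~*~*~*~*~*~*~*~*:

~*~*~*~*~*~*~*~*~*~*~*~*~*~*~*~*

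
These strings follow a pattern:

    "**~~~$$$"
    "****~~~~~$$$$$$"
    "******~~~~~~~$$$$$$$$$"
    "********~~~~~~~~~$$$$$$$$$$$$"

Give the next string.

**********~~~~~~~~~~~$$$$$$$$$$$$$$$

Each string has the form *^{2n} ~^{2n+1} $^{3n} (n = 1, 2, …).
At n = 5 the blocks have lengths 10, 11, 15.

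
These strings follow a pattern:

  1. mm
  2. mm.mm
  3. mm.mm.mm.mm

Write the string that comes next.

s(k+1) = s(k)·.·s(k) — each term doubles the last with '.' between the halves.
So the next term is two copies of mm.mm.mm.mm with '.' between the halves.

mm.mm.mm.mm.mm.mm.mm.mm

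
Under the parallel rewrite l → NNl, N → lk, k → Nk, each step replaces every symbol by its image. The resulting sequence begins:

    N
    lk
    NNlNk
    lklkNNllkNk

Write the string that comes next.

Apply φ to lklkNNllkNk symbol by symbol: l→NNl, k→Nk, l→NNl, k→Nk, N→lk, N→lk, l→NNl, l→NNl, k→Nk, N→lk, k→Nk; joined: NNl Nk NNl Nk lk lk NNl NNl Nk lk Nk.

NNlNkNNlNklklkNNlNNlNklkNk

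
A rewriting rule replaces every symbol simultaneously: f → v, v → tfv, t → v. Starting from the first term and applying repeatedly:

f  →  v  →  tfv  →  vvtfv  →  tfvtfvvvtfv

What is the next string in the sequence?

Apply φ to tfvtfvvvtfv symbol by symbol: t→v, f→v, v→tfv, t→v, f→v, v→tfv, v→tfv, v→tfv, t→v, f→v, v→tfv; joined: v v tfv v v tfv tfv tfv v v tfv.

vvtfvvvtfvtfvtfvvvtfv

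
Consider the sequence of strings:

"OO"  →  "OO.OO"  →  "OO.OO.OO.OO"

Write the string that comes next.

s(k+1) = s(k)·.·s(k) — each term doubles the last with '.' between the halves.
One more doubling of OO.OO.OO.OO gives the answer.

OO.OO.OO.OO.OO.OO.OO.OO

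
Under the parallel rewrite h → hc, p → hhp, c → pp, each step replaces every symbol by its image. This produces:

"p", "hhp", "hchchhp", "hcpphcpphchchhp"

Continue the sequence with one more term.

Rewriting the 15 symbols of hcpphcpphchchhp one by one yields hc pp hhp hhp hc pp hhp hhp hc pp hc pp hc hc hhp; concatenated:

hcpphhphhphcpphhphhphcpphcpphchchhp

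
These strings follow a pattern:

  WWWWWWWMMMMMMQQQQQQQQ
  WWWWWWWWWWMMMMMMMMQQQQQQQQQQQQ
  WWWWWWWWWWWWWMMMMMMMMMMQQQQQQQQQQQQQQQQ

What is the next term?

The n-th term is 3n+1 W's then 2n+2 M's then 4n Q's, where the shown terms are n = 2, 3, 4.
At n = 5 the blocks have lengths 16, 12, 20.

WWWWWWWWWWWWWWWWMMMMMMMMMMMMQQQQQQQQQQQQQQQQQQQQ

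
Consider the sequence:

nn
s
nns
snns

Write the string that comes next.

This is a Fibonacci-style word recurrence s(k) = s(k−2)·s(k−1): e.g. nn·s = nns.
Continuing: nns · snns gives term 5.

nnssnns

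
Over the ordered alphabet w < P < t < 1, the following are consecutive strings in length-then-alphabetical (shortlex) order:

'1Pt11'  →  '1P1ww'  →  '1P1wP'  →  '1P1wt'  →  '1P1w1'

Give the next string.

Treat 1P1w1 as a base-4 numeral over the given alphabet and add one, carrying through any trailing 1's.

1P1Pw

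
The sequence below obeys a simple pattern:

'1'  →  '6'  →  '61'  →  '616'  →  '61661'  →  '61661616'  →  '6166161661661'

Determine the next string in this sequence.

From term 3 onward, concatenate the last term with the second-to-last: 6·1 = 61, 61·6 = 616, …
So term 8 is 6166161661661·61661616.

616616166166161661616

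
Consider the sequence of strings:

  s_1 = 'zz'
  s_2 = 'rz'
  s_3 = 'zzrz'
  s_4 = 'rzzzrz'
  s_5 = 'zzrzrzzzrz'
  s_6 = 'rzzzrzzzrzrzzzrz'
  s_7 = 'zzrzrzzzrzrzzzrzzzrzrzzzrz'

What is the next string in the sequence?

From term 3 onward, concatenate the second-to-last term with the last: zz·rz = zzrz, rz·zzrz = rzzzrz, …
So term 8 is rzzzrzzzrzrzzzrz·zzrzrzzzrzrzzzrzzzrzrzzzrz.

rzzzrzzzrzrzzzrzzzrzrzzzrzrzzzrzzzrzrzzzrz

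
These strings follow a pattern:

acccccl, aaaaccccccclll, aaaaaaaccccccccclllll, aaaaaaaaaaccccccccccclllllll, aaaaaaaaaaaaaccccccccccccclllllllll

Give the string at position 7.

The n-th term is 3n-2 a's then 2n+3 c's then 2n-1 l's (n = 1, 2, …).
Setting n = 7 gives 19, 17, 13 characters in each block.

aaaaaaaaaaaaaaaaaaaccccccccccccccccclllllllllllll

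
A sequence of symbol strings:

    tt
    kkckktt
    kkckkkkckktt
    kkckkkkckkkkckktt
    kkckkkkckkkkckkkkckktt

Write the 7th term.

Every step adds kkckk at the front: s(k+1) = kkckk·s(k).
From kkckkkkckkkkckkkkckktt, 2 further steps: kkckkkkckkkkckkkkckktt → kkckkkkckkkkckkkkckkkkckktt → (answer).

kkckkkkckkkkckkkkckkkkckkkkckktt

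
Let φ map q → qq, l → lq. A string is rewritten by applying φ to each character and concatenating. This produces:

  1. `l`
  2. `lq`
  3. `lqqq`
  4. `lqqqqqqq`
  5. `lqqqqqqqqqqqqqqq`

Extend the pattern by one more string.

Rewriting the 16 symbols of lqqqqqqqqqqqqqqq one by one yields lq qq qq qq qq qq qq qq qq qq qq qq qq qq qq qq; concatenated:

lqqqqqqqqqqqqqqqqqqqqqqqqqqqqqqq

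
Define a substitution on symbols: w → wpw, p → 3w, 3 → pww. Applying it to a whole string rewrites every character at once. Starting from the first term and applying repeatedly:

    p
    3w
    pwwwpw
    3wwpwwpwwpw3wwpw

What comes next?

Replace each of the 16 characters of 3wwpwwpwwpw3wwpw in place — pww wpw wpw 3w wpw wpw 3w wpw wpw 3w wpw pww wpw wpw 3w wpw — and concatenate.

pwwwpwwpw3wwpwwpw3wwpwwpw3wwpwpwwwpwwpw3wwpw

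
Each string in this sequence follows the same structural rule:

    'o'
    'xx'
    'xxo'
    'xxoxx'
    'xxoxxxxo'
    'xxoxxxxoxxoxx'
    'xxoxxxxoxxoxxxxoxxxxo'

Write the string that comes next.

xxoxxxxoxxoxxxxoxxxxoxxoxxxxoxxoxx

From term 3 onward, concatenate the last term with the second-to-last: xx·o = xxo, xxo·xx = xxoxx, …
The next term joins xxoxxxxoxxoxxxxoxxxxo and xxoxxxxoxxoxx.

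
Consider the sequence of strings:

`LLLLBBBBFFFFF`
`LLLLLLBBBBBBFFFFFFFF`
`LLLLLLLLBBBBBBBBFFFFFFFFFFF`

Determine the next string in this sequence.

Reading off run lengths: L runs 4, 6, 8; B runs 4, 6, 8; F runs 5, 8, 11 — each is linear in n, where the shown terms are n = 2, 3, 4.
Setting n = 5 gives 10, 10, 14 characters in each block.

LLLLLLLLLLBBBBBBBBBBFFFFFFFFFFFFFF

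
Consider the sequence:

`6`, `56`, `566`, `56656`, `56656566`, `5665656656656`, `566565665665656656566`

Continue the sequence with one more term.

Each term (from the third on) is the previous term followed by the one before it: term 3 = 56·6 = 566.
Continuing: 566565665665656656566 · 5665656656656 gives term 8.

5665656656656566565665665656656656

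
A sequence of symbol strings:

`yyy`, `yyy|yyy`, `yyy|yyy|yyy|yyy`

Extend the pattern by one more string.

Each string is two copies of the previous one joined by '|'.
Doubling yyy|yyy|yyy|yyy with '|' between the halves:

yyy|yyy|yyy|yyy|yyy|yyy|yyy|yyy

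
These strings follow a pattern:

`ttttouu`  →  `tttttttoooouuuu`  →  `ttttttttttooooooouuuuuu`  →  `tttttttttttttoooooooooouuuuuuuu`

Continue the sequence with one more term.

ttttttttttttttttooooooooooooouuuuuuuuuu

Each string has the form t^{3n+1} o^{3n-2} u^{2n} (n = 1, 2, …).
For the next term, n = 5, so the run lengths are 16, 13, 10.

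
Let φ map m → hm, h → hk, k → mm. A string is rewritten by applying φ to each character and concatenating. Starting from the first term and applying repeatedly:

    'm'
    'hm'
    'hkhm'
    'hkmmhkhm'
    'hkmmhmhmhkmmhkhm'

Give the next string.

Applying the rule to each of the 16 symbols of hkmmhmhmhkmmhkhm gives the pieces hk mm hm hm hk hm hk hm hk mm hm hm hk mm hk hm, which concatenate to the answer.

hkmmhmhmhkhmhkhmhkmmhmhmhkmmhkhm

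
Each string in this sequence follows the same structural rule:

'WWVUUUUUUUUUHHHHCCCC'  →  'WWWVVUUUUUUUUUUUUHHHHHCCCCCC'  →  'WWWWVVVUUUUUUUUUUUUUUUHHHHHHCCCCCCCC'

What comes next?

The n-th term is n W's then n-1 V's then 3n+3 U's then n+2 H's then 2n C's, where the shown terms are n = 2, 3, 4.
For the next term, n = 5, so the run lengths are 5, 4, 18, 7, 10.

WWWWWVVVVUUUUUUUUUUUUUUUUUUHHHHHHHCCCCCCCCCC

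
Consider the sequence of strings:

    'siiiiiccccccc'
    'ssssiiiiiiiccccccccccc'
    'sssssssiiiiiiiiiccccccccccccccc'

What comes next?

ssssssssssiiiiiiiiiiiccccccccccccccccccc

The n-th term is 3n-2 s's then 2n+3 i's then 4n+3 c's (n = 1, 2, …).
For the next term, n = 4, so the run lengths are 10, 11, 19.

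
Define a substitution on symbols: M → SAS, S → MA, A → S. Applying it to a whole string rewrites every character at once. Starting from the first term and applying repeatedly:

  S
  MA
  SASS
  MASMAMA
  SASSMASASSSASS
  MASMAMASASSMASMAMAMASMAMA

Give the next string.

Rewriting the 25 symbols of MASMAMASASSMASMAMAMASMAMA one by one yields SAS S MA SAS S SAS S MA S MA MA SAS S MA SAS S SAS S SAS S MA SAS S SAS S; concatenated:

SASSMASASSSASSMASMAMASASSMASASSSASSSASSMASASSSASS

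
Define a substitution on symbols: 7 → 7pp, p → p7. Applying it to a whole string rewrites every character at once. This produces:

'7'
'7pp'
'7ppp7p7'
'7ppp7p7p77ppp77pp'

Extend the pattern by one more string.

7ppp7p7p77ppp77ppp77pp7ppp7p7p77pp7ppp7p7

Replace each of the 17 characters of 7ppp7p7p77ppp77pp in place — 7pp p7 p7 p7 7pp p7 7pp p7 7pp 7pp p7 p7 p7 7pp 7pp p7 p7 — and concatenate.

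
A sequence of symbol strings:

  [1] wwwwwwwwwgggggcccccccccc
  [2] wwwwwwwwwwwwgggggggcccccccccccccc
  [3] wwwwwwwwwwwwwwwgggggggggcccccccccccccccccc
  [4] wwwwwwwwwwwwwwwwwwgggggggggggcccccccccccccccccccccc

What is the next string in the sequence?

wwwwwwwwwwwwwwwwwwwwwgggggggggggggcccccccccccccccccccccccccc

Each string has the form w^{3n} g^{2n-1} c^{4n-2}, where the shown terms are n = 3, 4, 5, 6.
For the next term, n = 7, so the run lengths are 21, 13, 26.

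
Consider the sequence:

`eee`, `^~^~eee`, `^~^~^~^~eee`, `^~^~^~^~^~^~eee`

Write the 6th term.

The strings grow by a fixed prefix ^~^~ each time.
From ^~^~^~^~^~^~eee, 2 further steps: ^~^~^~^~^~^~eee → ^~^~^~^~^~^~^~^~eee → (answer).

^~^~^~^~^~^~^~^~^~^~eee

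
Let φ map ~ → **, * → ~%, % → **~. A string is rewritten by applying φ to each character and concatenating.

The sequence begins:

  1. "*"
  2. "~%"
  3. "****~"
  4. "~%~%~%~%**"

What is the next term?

****~****~****~****~~%~%

Expanding ~%~%~%~%**: ~→**, %→**~, ~→**, %→**~, ~→**, %→**~, ~→**, %→**~, *→~%, *→~%. Concatenated: ** **~ ** **~ ** **~ ** **~ ~% ~%.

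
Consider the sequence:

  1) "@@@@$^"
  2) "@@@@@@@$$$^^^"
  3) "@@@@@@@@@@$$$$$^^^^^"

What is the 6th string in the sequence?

@@@@@@@@@@@@@@@@@@@$$$$$$$$$$$^^^^^^^^^^^

Each string has the form @^{3n+1} $^{2n-1} ^^{2n-1} (n = 1, 2, …).
For term 6, n = 6, so the run lengths are 19, 11, 11.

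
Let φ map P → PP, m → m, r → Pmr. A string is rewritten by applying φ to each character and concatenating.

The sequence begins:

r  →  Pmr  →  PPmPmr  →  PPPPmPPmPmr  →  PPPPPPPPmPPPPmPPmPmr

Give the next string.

φ(PPPPPPPPmPPPPmPPmPmr) expands symbol-by-symbol to PP PP PP PP PP PP PP PP m PP PP PP PP m PP PP m PP m Pmr; joining the 20 pieces gives the next term.

PPPPPPPPPPPPPPPPmPPPPPPPPmPPPPmPPmPmr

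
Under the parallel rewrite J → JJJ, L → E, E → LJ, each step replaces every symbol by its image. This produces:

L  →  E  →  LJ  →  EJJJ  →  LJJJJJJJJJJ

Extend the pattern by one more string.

Expanding LJJJJJJJJJJ: L→E, J→JJJ, J→JJJ, J→JJJ, J→JJJ, J→JJJ, J→JJJ, J→JJJ, J→JJJ, J→JJJ, J→JJJ. Concatenated: E JJJ JJJ JJJ JJJ JJJ JJJ JJJ JJJ JJJ JJJ.

EJJJJJJJJJJJJJJJJJJJJJJJJJJJJJJ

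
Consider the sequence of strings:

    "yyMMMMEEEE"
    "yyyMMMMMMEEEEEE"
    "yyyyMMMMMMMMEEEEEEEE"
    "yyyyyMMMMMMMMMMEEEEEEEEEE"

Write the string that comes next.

yyyyyyMMMMMMMMMMMMEEEEEEEEEEEE

Reading off run lengths: y runs 2, 3, 4, 5; M runs 4, 6, 8, 10; E runs 4, 6, 8, 10 — each is linear in n, where the shown terms are n = 2, 3, 4, 5.
Setting n = 6 gives 6, 12, 12 characters in each block.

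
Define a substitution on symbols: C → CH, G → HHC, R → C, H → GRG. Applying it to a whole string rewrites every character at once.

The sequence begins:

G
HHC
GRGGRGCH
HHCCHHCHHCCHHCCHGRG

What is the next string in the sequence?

Replace each of the 19 characters of HHCCHHCHHCCHHCCHGRG in place — GRG GRG CH CH GRG GRG CH GRG GRG CH CH GRG GRG CH CH GRG HHC C HHC — and concatenate.

GRGGRGCHCHGRGGRGCHGRGGRGCHCHGRGGRGCHCHGRGHHCCHHC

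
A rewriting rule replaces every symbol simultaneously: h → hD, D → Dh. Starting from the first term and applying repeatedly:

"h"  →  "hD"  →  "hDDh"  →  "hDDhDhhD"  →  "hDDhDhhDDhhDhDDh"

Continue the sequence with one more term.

Applying the rule to each of the 16 symbols of hDDhDhhDDhhDhDDh gives the pieces hD Dh Dh hD Dh hD hD Dh Dh hD hD Dh hD Dh Dh hD, which concatenate to the answer.

hDDhDhhDDhhDhDDhDhhDhDDhhDDhDhhD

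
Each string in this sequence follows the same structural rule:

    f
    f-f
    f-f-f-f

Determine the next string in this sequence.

s(k+1) = s(k)·-·s(k) — each term doubles the last with '-' between the halves.
Doubling f-f-f-f with '-' between the halves:

f-f-f-f-f-f-f-f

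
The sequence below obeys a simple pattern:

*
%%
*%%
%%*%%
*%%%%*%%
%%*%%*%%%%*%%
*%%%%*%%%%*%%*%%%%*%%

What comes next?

%%*%%*%%%%*%%*%%%%*%%%%*%%*%%%%*%%

Each term (from the third on) is the two preceding terms concatenated in order: term 3 = *·%% = *%%.
The next term joins %%*%%*%%%%*%% and *%%%%*%%%%*%%*%%%%*%%.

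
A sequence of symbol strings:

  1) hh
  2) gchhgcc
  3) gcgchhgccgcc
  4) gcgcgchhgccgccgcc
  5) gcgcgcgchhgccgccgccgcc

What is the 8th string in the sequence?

gcgcgcgcgcgcgchhgccgccgccgccgccgccgcc

Each term wraps the previous one in gc on the left and gcc on the right.
From gcgcgcgchhgccgccgccgcc, 3 further steps: gcgcgcgchhgccgccgccgcc → gcgcgcgcgchhgccgccgccgccgcc → gcgcgcgcgcgchhgccgccgccgccgccgcc → (answer).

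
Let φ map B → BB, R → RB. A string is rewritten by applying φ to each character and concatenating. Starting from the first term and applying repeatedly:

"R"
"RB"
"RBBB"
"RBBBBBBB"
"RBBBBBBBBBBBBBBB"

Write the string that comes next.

Rewriting the 16 symbols of RBBBBBBBBBBBBBBB one by one yields RB BB BB BB BB BB BB BB BB BB BB BB BB BB BB BB; concatenated:

RBBBBBBBBBBBBBBBBBBBBBBBBBBBBBBB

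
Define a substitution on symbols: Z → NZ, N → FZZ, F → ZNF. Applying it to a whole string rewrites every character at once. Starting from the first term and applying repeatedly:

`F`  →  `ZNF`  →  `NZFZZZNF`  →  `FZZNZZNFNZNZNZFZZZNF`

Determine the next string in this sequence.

φ(FZZNZZNFNZNZNZFZZZNF) expands symbol-by-symbol to ZNF NZ NZ FZZ NZ NZ FZZ ZNF FZZ NZ FZZ NZ FZZ NZ ZNF NZ NZ NZ FZZ ZNF; joining the 20 pieces gives the next term.

ZNFNZNZFZZNZNZFZZZNFFZZNZFZZNZFZZNZZNFNZNZNZFZZZNF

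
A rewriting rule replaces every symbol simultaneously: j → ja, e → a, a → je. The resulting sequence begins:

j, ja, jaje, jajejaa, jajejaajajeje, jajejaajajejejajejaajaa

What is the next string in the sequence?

φ(jajejaajajejejajejaajaa) expands symbol-by-symbol to ja je ja a ja je je ja je ja a ja a ja je ja a ja je je ja je je; joining the 23 pieces gives the next term.

jajejaajajejejajejaajaajajejaajajejejajeje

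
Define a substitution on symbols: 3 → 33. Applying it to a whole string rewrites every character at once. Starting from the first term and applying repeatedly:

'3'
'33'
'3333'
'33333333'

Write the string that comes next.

Apply φ to 33333333 symbol by symbol: 3→33, 3→33, 3→33, 3→33, 3→33, 3→33, 3→33, 3→33; joined: 33 33 33 33 33 33 33 33.

3333333333333333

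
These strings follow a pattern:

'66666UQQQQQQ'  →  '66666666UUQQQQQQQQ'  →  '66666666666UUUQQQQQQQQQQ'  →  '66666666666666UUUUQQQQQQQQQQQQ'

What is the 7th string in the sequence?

Each string has the form 6^{3n-1} U^{n-1} Q^{2n+2}, where the shown terms are n = 2, 3, 4, 5.
For term 7, n = 8, so the run lengths are 23, 7, 18.

66666666666666666666666UUUUUUUQQQQQQQQQQQQQQQQQQ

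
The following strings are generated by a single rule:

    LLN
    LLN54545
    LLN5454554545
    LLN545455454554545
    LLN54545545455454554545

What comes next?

Each term is the previous one with 54545 appended.
One more step from LLN54545545455454554545 gives the answer.

LLN5454554545545455454554545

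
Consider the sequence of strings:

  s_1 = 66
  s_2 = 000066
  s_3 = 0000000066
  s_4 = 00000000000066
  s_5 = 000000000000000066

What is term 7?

The strings grow by a fixed prefix 0000 each time.
From 000000000000000066, 2 further steps: 000000000000000066 → 0000000000000000000066 → (answer).

00000000000000000000000066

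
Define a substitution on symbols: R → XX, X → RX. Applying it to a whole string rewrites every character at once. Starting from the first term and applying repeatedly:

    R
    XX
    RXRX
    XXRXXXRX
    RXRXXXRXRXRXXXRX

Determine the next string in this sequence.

Applying the rule to each of the 16 symbols of RXRXXXRXRXRXXXRX gives the pieces XX RX XX RX RX RX XX RX XX RX XX RX RX RX XX RX, which concatenate to the answer.

XXRXXXRXRXRXXXRXXXRXXXRXRXRXXXRX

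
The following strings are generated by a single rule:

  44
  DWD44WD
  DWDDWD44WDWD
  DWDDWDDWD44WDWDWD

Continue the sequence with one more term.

s(k+1) = DWD·s(k)·WD, so each term gains DWD as a prefix and WD as a suffix.
So the next term is DWD·DWDDWDDWD44WDWDWD·WD.

DWDDWDDWDDWD44WDWDWDWD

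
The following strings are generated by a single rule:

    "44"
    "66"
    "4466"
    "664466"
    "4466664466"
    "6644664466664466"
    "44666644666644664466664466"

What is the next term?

Each term (from the third on) is the two preceding terms concatenated in order: term 3 = 44·66 = 4466.
So term 8 is 6644664466664466·44666644666644664466664466.

664466446666446644666644666644664466664466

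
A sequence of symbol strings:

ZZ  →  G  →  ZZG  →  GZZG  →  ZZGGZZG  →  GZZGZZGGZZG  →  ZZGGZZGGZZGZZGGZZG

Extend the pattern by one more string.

GZZGZZGGZZGZZGGZZGGZZGZZGGZZG

From term 3 onward, concatenate the second-to-last term with the last: ZZ·G = ZZG, G·ZZG = GZZG, …
So term 8 is GZZGZZGGZZG·ZZGGZZGGZZGZZGGZZG.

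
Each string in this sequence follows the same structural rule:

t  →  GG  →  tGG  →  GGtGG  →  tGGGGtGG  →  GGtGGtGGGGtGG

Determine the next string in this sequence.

tGGGGtGGGGtGGtGGGGtGG

Each term (from the third on) is the two preceding terms concatenated in order: term 3 = t·GG = tGG.
So term 7 is tGGGGtGG·GGtGGtGGGGtGG.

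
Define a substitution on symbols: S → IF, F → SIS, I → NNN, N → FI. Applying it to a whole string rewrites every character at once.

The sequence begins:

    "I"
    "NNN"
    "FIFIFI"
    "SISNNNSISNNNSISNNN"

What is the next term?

φ(SISNNNSISNNNSISNNN) expands symbol-by-symbol to IF NNN IF FI FI FI IF NNN IF FI FI FI IF NNN IF FI FI FI; joining the 18 pieces gives the next term.

IFNNNIFFIFIFIIFNNNIFFIFIFIIFNNNIFFIFIFI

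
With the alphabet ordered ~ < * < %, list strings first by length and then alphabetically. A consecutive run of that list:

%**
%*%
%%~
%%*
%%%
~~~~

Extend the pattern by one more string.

Treat ~~~~ as a base-3 numeral over the given alphabet and add one, carrying through any trailing %'s.

~~~*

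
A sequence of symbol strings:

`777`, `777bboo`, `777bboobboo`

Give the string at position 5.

Each term is the previous one with bboo appended.
From 777bboobboo, 2 further steps: 777bboobboo → 777bboobboobboo → (answer).

777bboobboobboobboo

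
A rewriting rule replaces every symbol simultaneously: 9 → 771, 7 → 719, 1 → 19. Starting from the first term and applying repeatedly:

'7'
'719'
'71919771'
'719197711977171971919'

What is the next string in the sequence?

Applying the rule to each of the 21 symbols of 719197711977171971919 gives the pieces 719 19 771 19 771 719 719 19 19 771 719 719 19 719 19 771 719 19 771 19 771, which concatenate to the answer.

7191977119771719719191977171971919719197717191977119771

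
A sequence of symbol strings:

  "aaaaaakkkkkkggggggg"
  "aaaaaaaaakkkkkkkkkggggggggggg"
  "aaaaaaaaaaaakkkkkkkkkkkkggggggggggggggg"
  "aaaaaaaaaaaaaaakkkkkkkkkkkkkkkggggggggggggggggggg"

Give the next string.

Each string has the form a^{3n} k^{3n} g^{4n-1}, where the shown terms are n = 2, 3, 4, 5.
Setting n = 6 gives 18, 18, 23 characters in each block.

aaaaaaaaaaaaaaaaaakkkkkkkkkkkkkkkkkkggggggggggggggggggggggg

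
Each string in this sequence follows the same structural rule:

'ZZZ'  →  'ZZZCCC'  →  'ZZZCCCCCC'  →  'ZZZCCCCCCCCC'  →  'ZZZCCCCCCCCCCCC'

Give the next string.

ZZZCCCCCCCCCCCCCCC

The strings grow by a fixed suffix CCC each time.
One more step from ZZZCCCCCCCCCCCC gives the answer.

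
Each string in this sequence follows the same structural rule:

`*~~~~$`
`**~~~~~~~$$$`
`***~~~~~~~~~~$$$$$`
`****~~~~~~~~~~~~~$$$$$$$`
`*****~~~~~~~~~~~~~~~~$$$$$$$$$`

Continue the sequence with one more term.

Term n consists of n *'s, followed by 3n+1 ~'s, followed by 2n-1 $'s (n = 1, 2, …).
Setting n = 6 gives 6, 19, 11 characters in each block.

******~~~~~~~~~~~~~~~~~~~$$$$$$$$$$$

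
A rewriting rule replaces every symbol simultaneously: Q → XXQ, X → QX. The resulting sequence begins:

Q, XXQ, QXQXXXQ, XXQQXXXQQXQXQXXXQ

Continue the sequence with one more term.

Replace each of the 17 characters of XXQQXXXQQXQXQXXXQ in place — QX QX XXQ XXQ QX QX QX XXQ XXQ QX XXQ QX XXQ QX QX QX XXQ — and concatenate.

QXQXXXQXXQQXQXQXXXQXXQQXXXQQXXXQQXQXQXXXQ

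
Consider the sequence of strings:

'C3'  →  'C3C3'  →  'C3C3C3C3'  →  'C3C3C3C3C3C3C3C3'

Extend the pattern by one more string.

s(k+1) = s(k)·s(k) — each term doubles the last.
One more doubling of C3C3C3C3C3C3C3C3 gives the answer.

C3C3C3C3C3C3C3C3C3C3C3C3C3C3C3C3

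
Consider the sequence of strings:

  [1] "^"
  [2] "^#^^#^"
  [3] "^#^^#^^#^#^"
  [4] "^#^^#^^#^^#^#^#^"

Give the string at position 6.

^#^^#^^#^^#^^#^^#^#^#^#^#^

Each term wraps the previous one in ^#^ on the left and #^ on the right.
From ^#^^#^^#^^#^#^#^, 2 further steps: ^#^^#^^#^^#^#^#^ → ^#^^#^^#^^#^^#^#^#^#^ → (answer).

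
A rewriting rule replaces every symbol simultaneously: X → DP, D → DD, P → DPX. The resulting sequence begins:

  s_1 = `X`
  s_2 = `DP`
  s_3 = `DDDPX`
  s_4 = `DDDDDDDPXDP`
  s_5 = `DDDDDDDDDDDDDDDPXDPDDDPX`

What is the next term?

Rewriting the 24 symbols of DDDDDDDDDDDDDDDPXDPDDDPX one by one yields DD DD DD DD DD DD DD DD DD DD DD DD DD DD DD DPX DP DD DPX DD DD DD DPX DP; concatenated:

DDDDDDDDDDDDDDDDDDDDDDDDDDDDDDDPXDPDDDPXDDDDDDDPXDP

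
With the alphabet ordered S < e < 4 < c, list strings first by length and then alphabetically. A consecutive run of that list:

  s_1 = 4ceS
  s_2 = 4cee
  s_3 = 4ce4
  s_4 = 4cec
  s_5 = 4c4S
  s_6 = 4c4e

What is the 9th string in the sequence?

4ccS

Continuing the enumeration 3 steps past 4c4e: 4c4e → 4c44 → 4c4c → (answer).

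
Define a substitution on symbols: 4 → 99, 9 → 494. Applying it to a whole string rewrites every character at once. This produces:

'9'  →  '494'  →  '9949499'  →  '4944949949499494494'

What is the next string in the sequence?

Rewriting the 19 symbols of 4944949949499494494 one by one yields 99 494 99 99 494 99 494 494 99 494 99 494 494 99 494 99 99 494 99; concatenated:

99494999949499494494994949949449499494999949499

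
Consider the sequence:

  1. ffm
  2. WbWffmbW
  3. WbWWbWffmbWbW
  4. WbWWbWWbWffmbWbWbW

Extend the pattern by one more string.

s(k+1) = WbW·s(k)·bW, so each term gains WbW as a prefix and bW as a suffix.
Applying this once more to WbWWbWWbWffmbWbWbW:

WbWWbWWbWWbWffmbWbWbWbW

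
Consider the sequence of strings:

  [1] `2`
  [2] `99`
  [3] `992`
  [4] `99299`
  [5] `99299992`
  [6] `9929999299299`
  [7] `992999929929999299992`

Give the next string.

9929999299299992999929929999299299

This is a Fibonacci-style word recurrence s(k) = s(k−1)·s(k−2): e.g. 99·2 = 992.
So term 8 is 992999929929999299992·9929999299299.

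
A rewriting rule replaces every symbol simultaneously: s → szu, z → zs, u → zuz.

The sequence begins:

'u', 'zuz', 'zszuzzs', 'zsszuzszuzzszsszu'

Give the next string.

zsszuszuzszuzzsszuzszuzzszsszuzsszuszuzszuz

φ(zsszuzszuzzszsszu) expands symbol-by-symbol to zs szu szu zs zuz zs szu zs zuz zs zs szu zs szu szu zs zuz; joining the 17 pieces gives the next term.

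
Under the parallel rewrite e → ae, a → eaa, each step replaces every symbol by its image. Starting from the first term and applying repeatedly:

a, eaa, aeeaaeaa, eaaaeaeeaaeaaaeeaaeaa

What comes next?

aeeaaeaaeaaaeeaaaeaeeaaeaaaeeaaeaaeaaaeaeeaaeaaaeeaaeaa

Replace each of the 21 characters of eaaaeaeeaaeaaaeeaaeaa in place — ae eaa eaa eaa ae eaa ae ae eaa eaa ae eaa eaa eaa ae ae eaa eaa ae eaa eaa — and concatenate.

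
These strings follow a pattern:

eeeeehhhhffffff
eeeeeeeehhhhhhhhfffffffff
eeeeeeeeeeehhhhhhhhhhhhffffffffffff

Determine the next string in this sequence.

eeeeeeeeeeeeeehhhhhhhhhhhhhhhhfffffffffffffff

The n-th term is 3n+2 e's then 4n h's then 3n+3 f's (n = 1, 2, …).
Setting n = 4 gives 14, 16, 15 characters in each block.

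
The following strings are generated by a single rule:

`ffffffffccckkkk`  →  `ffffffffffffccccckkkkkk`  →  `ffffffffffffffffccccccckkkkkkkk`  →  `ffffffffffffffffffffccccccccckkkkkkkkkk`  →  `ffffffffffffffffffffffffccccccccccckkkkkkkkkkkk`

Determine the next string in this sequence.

Term n consists of 4n f's, followed by 2n-1 c's, followed by 2n k's, where the shown terms are n = 2, 3, 4, 5, 6.
At n = 7 the blocks have lengths 28, 13, 14.

ffffffffffffffffffffffffffffccccccccccccckkkkkkkkkkkkkk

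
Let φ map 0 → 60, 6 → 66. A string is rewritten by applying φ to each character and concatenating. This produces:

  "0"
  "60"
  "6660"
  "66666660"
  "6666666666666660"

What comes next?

66666666666666666666666666666660

Replace each of the 16 characters of 6666666666666660 in place — 66 66 66 66 66 66 66 66 66 66 66 66 66 66 66 60 — and concatenate.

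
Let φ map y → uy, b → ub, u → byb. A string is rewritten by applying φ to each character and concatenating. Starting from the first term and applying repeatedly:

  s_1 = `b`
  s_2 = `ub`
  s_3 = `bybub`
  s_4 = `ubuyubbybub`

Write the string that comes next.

bybubbybuybybububuyubbybub

Rewriting each symbol of ubuyubbybub: u→byb, b→ub, u→byb, y→uy, u→byb, b→ub, b→ub, y→uy, b→ub, u→byb, b→ub, which concatenates to byb ub byb uy byb ub ub uy ub byb ub.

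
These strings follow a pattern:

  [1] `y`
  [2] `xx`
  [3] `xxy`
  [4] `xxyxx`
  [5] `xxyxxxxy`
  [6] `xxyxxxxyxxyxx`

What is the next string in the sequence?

Each term (from the third on) is the previous term followed by the one before it: term 3 = xx·y = xxy.
Continuing: xxyxxxxyxxyxx · xxyxxxxy gives term 7.

xxyxxxxyxxyxxxxyxxxxy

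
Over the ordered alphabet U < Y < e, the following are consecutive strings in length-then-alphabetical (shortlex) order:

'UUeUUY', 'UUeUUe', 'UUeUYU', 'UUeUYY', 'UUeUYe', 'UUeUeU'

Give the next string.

UUeUeY

The successor of UUeUeU increments the rightmost position that isn't already e and resets every position after it to U.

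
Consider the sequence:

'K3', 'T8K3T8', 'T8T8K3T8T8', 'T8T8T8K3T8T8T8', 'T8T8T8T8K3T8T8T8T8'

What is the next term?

s(k+1) = T8·s(k)·T8, so each term gains T8 as a prefix and T8 as a suffix.
So the next term is T8·T8T8T8T8K3T8T8T8T8·T8.

T8T8T8T8T8K3T8T8T8T8T8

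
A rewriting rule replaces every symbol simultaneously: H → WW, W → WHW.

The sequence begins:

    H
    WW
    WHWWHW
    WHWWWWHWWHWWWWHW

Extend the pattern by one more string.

φ(WHWWWWHWWHWWWWHW) expands symbol-by-symbol to WHW WW WHW WHW WHW WHW WW WHW WHW WW WHW WHW WHW WHW WW WHW; joining the 16 pieces gives the next term.

WHWWWWHWWHWWHWWHWWWWHWWHWWWWHWWHWWHWWHWWWWHW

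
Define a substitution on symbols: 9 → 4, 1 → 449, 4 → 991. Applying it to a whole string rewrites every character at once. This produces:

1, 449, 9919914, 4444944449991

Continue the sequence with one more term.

Applying the rule to each of the 13 symbols of 4444944449991 gives the pieces 991 991 991 991 4 991 991 991 991 4 4 4 449, which concatenate to the answer.

9919919919914991991991991444449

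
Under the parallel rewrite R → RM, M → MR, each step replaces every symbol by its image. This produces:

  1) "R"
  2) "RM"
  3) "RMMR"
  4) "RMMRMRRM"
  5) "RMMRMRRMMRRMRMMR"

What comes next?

RMMRMRRMMRRMRMMRMRRMRMMRRMMRMRRM

φ(RMMRMRRMMRRMRMMR) expands symbol-by-symbol to RM MR MR RM MR RM RM MR MR RM RM MR RM MR MR RM; joining the 16 pieces gives the next term.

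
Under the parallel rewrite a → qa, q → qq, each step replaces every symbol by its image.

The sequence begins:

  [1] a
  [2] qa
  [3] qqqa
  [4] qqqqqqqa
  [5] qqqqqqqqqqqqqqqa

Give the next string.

φ(qqqqqqqqqqqqqqqa) expands symbol-by-symbol to qq qq qq qq qq qq qq qq qq qq qq qq qq qq qq qa; joining the 16 pieces gives the next term.

qqqqqqqqqqqqqqqqqqqqqqqqqqqqqqqa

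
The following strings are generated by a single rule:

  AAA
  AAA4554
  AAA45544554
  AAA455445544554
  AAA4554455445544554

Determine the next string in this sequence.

AAA45544554455445544554

Each term is the previous one with 4554 appended.
So the next term is AAA4554455445544554·4554.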